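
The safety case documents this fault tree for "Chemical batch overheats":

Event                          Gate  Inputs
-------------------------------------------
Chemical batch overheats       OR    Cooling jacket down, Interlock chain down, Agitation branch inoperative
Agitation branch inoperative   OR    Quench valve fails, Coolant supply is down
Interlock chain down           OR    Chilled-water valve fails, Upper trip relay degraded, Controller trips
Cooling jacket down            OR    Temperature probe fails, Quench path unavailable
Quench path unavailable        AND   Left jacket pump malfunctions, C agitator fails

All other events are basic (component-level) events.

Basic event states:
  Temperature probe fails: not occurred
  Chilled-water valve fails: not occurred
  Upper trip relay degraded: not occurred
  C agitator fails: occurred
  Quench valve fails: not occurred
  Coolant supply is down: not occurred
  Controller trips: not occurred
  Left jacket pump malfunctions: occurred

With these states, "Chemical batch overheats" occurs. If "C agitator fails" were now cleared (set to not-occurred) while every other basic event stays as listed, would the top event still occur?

No

Counterfactual: set "C agitator fails" to not occurred.
Quench path unavailable [AND]: Left jacket pump malfunctions=occurs, C agitator fails=not → not all inputs occur → does not occur.
Cooling jacket down [OR]: Temperature probe fails=not, Quench path unavailable=not → no input occurs → does not occur.
Interlock chain down [OR]: Chilled-water valve fails=not, Upper trip relay degraded=not, Controller trips=not → no input occurs → does not occur.
Agitation branch inoperative [OR]: Quench valve fails=not, Coolant supply is down=not → no input occurs → does not occur.
Chemical batch overheats [OR]: Cooling jacket down=not, Interlock chain down=not, Agitation branch inoperative=not → no input occurs → does not occur.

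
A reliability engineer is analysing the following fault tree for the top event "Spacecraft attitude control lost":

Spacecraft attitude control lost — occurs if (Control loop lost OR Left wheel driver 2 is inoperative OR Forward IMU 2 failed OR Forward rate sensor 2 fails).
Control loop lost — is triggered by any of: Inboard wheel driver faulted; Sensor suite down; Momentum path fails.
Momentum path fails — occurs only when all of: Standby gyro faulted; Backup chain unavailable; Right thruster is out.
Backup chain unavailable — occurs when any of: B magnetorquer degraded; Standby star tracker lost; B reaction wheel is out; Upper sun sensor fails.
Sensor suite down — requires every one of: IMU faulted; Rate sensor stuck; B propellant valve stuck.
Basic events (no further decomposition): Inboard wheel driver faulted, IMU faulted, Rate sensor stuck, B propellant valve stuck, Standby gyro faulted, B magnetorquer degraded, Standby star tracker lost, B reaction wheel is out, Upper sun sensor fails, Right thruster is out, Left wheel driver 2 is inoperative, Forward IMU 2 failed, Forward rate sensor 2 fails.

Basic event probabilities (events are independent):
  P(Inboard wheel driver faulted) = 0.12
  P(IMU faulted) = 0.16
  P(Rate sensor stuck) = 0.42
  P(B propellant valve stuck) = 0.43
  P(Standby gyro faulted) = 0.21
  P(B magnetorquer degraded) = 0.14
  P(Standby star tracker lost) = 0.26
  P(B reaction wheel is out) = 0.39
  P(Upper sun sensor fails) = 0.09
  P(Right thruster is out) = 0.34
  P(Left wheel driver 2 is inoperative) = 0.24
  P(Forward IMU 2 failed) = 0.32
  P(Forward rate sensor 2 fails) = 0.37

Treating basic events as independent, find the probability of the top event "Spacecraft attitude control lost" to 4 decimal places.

0.7346

P(Sensor suite down) [AND] = 0.16 × 0.42 × 0.43 = 0.028896
P(Backup chain unavailable) [OR] = 1 − (1−0.14) × (1−0.26) × (1−0.39) × (1−0.09) = 0.646734
P(Momentum path fails) [AND] = 0.21 × 0.646734 × 0.34 = 0.046177
P(Control loop lost) [OR] = 1 − (1−0.12) × (1−0.028896) × (1−0.046177) = 0.184890
P(Spacecraft attitude control lost) [OR] = 1 − (1−0.184890) × (1−0.24) × (1−0.32) × (1−0.37) = 0.734613
Rounded to 4 decimal places: P(Spacecraft attitude control lost) ≈ 0.7346.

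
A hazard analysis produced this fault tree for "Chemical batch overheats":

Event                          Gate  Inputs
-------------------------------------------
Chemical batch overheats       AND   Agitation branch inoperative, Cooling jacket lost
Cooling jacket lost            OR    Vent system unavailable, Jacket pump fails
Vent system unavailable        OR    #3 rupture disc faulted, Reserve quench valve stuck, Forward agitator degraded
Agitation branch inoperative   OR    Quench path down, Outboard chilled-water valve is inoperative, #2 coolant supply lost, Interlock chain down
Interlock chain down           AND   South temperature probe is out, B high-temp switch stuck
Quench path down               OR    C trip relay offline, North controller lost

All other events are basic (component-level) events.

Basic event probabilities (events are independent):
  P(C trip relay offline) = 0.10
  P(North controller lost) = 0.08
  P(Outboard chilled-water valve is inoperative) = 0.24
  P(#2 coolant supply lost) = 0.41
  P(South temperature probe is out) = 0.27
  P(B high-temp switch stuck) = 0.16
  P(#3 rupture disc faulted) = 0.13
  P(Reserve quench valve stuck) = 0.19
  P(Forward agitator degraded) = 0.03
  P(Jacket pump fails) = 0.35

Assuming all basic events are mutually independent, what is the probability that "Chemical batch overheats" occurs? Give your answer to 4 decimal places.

0.3583

P(Quench path down) [OR] = 1 − (1−0.10) × (1−0.08) = 0.172000
P(Interlock chain down) [AND] = 0.27 × 0.16 = 0.043200
P(Agitation branch inoperative) [OR] = 1 − (1−0.172000) × (1−0.24) × (1−0.41) × (1−0.043200) = 0.644764
P(Vent system unavailable) [OR] = 1 − (1−0.13) × (1−0.19) × (1−0.03) = 0.316441
P(Cooling jacket lost) [OR] = 1 − (1−0.316441) × (1−0.35) = 0.555687
P(Chemical batch overheats) [AND] = 0.644764 × 0.555687 = 0.358287
Rounded to 4 decimal places: P(Chemical batch overheats) ≈ 0.3583.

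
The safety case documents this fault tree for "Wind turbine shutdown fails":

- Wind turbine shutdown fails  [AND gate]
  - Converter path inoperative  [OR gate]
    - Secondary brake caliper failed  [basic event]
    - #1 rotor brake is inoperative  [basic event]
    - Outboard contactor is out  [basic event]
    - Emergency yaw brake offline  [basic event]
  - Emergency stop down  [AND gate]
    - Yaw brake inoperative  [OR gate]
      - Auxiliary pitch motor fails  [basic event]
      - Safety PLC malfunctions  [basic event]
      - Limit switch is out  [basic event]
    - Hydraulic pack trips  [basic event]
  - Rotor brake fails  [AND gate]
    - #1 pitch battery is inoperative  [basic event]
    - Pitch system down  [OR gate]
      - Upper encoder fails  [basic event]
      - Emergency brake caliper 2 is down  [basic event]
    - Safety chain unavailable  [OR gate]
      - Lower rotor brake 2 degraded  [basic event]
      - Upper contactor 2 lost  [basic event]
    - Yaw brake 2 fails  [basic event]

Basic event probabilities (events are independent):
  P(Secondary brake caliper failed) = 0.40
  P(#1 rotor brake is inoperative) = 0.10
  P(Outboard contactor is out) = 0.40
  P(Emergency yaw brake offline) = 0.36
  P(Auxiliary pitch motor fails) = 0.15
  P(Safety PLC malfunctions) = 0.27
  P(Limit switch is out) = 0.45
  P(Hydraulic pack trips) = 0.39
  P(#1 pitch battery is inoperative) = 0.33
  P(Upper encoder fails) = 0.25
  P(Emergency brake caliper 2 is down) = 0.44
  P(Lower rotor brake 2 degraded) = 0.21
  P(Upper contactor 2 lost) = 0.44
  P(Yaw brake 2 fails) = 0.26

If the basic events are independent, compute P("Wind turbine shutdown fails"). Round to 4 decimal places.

0.0057

P(Converter path inoperative) [OR] = 1 − (1−0.40) × (1−0.10) × (1−0.40) × (1−0.36) = 0.792640
P(Yaw brake inoperative) [OR] = 1 − (1−0.15) × (1−0.27) × (1−0.45) = 0.658725
P(Emergency stop down) [AND] = 0.658725 × 0.39 = 0.256903
P(Pitch system down) [OR] = 1 − (1−0.25) × (1−0.44) = 0.580000
P(Safety chain unavailable) [OR] = 1 − (1−0.21) × (1−0.44) = 0.557600
P(Rotor brake fails) [AND] = 0.33 × 0.580000 × 0.557600 × 0.26 = 0.027748
P(Wind turbine shutdown fails) [AND] = 0.792640 × 0.256903 × 0.027748 = 0.005650
Rounded to 4 decimal places: P(Wind turbine shutdown fails) ≈ 0.0057.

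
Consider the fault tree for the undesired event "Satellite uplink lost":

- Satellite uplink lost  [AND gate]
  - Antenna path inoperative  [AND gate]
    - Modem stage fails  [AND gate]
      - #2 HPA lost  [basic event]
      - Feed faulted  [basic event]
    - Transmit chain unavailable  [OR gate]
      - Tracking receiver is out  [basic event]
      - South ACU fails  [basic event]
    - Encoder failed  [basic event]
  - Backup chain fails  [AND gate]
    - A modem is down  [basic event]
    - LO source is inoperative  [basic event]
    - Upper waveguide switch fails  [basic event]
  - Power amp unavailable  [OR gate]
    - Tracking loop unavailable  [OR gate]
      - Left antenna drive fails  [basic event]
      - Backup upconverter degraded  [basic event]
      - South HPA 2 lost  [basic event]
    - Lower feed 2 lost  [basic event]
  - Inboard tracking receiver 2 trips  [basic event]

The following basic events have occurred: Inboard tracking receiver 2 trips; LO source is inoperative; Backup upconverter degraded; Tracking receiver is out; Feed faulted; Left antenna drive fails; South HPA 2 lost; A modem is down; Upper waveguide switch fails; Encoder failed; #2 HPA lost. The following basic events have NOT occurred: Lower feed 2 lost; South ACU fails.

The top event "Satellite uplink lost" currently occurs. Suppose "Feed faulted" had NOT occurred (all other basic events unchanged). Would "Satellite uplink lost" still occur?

No

Counterfactual: set "Feed faulted" to not occurred.
Modem stage fails [AND]: #2 HPA lost=occurs, Feed faulted=not → not all inputs occur → does not occur.
Transmit chain unavailable [OR]: Tracking receiver is out=occurs, South ACU fails=not → at least one input occurs → occurs.
Antenna path inoperative [AND]: Modem stage fails=not, Transmit chain unavailable=occurs, Encoder failed=occurs → not all inputs occur → does not occur.
Backup chain fails [AND]: A modem is down=occurs, LO source is inoperative=occurs, Upper waveguide switch fails=occurs → all inputs occur → occurs.
Tracking loop unavailable [OR]: Left antenna drive fails=occurs, Backup upconverter degraded=occurs, South HPA 2 lost=occurs → at least one input occurs → occurs.
Power amp unavailable [OR]: Tracking loop unavailable=occurs, Lower feed 2 lost=not → at least one input occurs → occurs.
Satellite uplink lost [AND]: Antenna path inoperative=not, Backup chain fails=occurs, Power amp unavailable=occurs, Inboard tracking receiver 2 trips=occurs → not all inputs occur → does not occur.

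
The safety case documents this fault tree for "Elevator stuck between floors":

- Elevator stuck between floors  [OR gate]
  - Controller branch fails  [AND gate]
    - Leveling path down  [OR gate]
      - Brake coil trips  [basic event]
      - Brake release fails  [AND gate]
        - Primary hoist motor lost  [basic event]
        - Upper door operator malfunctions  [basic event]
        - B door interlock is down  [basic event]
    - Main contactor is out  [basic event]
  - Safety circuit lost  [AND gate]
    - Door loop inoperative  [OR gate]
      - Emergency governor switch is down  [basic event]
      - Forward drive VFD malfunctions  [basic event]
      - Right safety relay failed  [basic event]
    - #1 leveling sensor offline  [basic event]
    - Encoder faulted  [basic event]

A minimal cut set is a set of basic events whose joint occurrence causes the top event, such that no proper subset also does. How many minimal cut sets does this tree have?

5

Brake release fails [AND]: one cut set from each child combined → 1 × 1 × 1 = 1 cut set(s).
Leveling path down [OR]: union of children's cut sets → 2 cut set(s).
Controller branch fails [AND]: one cut set from each child combined → 2 × 1 = 2 cut set(s).
Door loop inoperative [OR]: union of children's cut sets → 3 cut set(s).
Safety circuit lost [AND]: one cut set from each child combined → 3 × 1 × 1 = 3 cut set(s).
Elevator stuck between floors [OR]: union of children's cut sets → 5 cut set(s).
Minimal cut sets: {Brake coil trips, Main contactor is out}; {B door interlock is down, Main contactor is out, Primary hoist motor lost, Upper door operator malfunctions}; {#1 leveling sensor offline, Emergency governor switch is down, Encoder faulted}; {#1 leveling sensor offline, Encoder faulted, Forward drive VFD malfunctions}; {#1 leveling sensor offline, Encoder faulted, Right safety relay failed}.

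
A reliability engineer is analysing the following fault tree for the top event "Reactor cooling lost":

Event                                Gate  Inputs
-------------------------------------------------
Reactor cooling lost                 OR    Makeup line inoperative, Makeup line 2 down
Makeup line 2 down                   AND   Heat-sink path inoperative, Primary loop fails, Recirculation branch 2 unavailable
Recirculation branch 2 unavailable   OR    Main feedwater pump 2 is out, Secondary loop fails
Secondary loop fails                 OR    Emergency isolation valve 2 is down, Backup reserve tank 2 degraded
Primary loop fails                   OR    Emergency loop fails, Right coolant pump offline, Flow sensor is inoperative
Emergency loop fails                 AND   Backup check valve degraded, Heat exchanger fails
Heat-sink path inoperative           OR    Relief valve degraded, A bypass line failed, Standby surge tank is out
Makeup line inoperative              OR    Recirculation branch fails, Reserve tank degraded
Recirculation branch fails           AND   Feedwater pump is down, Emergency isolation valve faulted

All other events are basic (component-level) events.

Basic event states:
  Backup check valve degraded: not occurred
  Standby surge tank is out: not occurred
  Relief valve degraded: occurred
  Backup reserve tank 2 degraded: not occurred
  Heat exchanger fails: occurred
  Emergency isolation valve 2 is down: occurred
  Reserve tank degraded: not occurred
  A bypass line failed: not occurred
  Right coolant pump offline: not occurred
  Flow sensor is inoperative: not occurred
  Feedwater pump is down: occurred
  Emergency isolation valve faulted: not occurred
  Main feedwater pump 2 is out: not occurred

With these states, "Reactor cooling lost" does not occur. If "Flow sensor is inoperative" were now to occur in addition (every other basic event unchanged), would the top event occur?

Yes

Counterfactual: set "Flow sensor is inoperative" to occurred.
Recirculation branch fails [AND]: Feedwater pump is down=occurs, Emergency isolation valve faulted=not → not all inputs occur → does not occur.
Makeup line inoperative [OR]: Recirculation branch fails=not, Reserve tank degraded=not → no input occurs → does not occur.
Heat-sink path inoperative [OR]: Relief valve degraded=occurs, A bypass line failed=not, Standby surge tank is out=not → at least one input occurs → occurs.
Emergency loop fails [AND]: Backup check valve degraded=not, Heat exchanger fails=occurs → not all inputs occur → does not occur.
Primary loop fails [OR]: Emergency loop fails=not, Right coolant pump offline=not, Flow sensor is inoperative=occurs → at least one input occurs → occurs.
Secondary loop fails [OR]: Emergency isolation valve 2 is down=occurs, Backup reserve tank 2 degraded=not → at least one input occurs → occurs.
Recirculation branch 2 unavailable [OR]: Main feedwater pump 2 is out=not, Secondary loop fails=occurs → at least one input occurs → occurs.
Makeup line 2 down [AND]: Heat-sink path inoperative=occurs, Primary loop fails=occurs, Recirculation branch 2 unavailable=occurs → all inputs occur → occurs.
Reactor cooling lost [OR]: Makeup line inoperative=not, Makeup line 2 down=occurs → at least one input occurs → occurs.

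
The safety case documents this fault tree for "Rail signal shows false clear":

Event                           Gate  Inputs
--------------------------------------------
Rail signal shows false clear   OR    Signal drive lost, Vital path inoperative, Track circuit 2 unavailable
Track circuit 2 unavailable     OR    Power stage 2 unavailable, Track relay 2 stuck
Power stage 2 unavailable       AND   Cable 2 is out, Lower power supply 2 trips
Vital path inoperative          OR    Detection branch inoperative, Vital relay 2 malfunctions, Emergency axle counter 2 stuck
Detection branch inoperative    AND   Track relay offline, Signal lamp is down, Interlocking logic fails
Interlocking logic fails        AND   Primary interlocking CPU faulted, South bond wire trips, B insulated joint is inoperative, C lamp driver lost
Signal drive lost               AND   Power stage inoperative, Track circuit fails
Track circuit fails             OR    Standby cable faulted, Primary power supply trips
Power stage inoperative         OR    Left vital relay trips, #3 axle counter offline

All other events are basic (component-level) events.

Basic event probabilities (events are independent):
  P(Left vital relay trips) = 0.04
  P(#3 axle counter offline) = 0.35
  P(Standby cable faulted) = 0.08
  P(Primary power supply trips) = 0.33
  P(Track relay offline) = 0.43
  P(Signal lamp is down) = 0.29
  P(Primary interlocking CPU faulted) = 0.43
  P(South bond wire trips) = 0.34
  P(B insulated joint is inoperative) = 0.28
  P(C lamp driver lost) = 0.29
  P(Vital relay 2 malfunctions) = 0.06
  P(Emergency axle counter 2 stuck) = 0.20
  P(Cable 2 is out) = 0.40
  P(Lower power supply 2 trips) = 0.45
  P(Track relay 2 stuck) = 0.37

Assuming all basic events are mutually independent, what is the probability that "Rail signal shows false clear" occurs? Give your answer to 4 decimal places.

0.6680

P(Power stage inoperative) [OR] = 1 − (1−0.04) × (1−0.35) = 0.376000
P(Track circuit fails) [OR] = 1 − (1−0.08) × (1−0.33) = 0.383600
P(Signal drive lost) [AND] = 0.376000 × 0.383600 = 0.144234
P(Interlocking logic fails) [AND] = 0.43 × 0.34 × 0.28 × 0.29 = 0.011871
P(Detection branch inoperative) [AND] = 0.43 × 0.29 × 0.011871 = 0.001480
P(Vital path inoperative) [OR] = 1 − (1−0.001480) × (1−0.06) × (1−0.20) = 0.249113
P(Power stage 2 unavailable) [AND] = 0.40 × 0.45 = 0.180000
P(Track circuit 2 unavailable) [OR] = 1 − (1−0.180000) × (1−0.37) = 0.483400
P(Rail signal shows false clear) [OR] = 1 − (1−0.144234) × (1−0.249113) × (1−0.483400) = 0.668041
Rounded to 4 decimal places: P(Rail signal shows false clear) ≈ 0.6680.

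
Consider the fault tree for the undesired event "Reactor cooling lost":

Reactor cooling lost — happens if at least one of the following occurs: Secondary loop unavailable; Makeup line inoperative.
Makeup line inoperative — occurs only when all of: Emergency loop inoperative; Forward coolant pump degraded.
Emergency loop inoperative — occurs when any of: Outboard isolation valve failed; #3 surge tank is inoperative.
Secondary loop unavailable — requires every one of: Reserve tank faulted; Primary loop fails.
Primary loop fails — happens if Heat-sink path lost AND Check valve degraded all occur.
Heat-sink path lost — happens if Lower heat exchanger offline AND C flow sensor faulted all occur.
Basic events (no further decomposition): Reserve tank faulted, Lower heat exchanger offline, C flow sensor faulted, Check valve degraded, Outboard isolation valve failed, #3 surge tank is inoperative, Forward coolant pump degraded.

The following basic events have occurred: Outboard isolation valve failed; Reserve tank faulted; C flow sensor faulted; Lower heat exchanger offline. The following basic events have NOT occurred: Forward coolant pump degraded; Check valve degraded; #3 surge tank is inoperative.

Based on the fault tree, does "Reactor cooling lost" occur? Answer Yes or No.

Heat-sink path lost [AND]: Lower heat exchanger offline=occurs, C flow sensor faulted=occurs → all inputs occur → occurs.
Primary loop fails [AND]: Heat-sink path lost=occurs, Check valve degraded=not → not all inputs occur → does not occur.
Secondary loop unavailable [AND]: Reserve tank faulted=occurs, Primary loop fails=not → not all inputs occur → does not occur.
Emergency loop inoperative [OR]: Outboard isolation valve failed=occurs, #3 surge tank is inoperative=not → at least one input occurs → occurs.
Makeup line inoperative [AND]: Emergency loop inoperative=occurs, Forward coolant pump degraded=not → not all inputs occur → does not occur.
Reactor cooling lost [OR]: Secondary loop unavailable=not, Makeup line inoperative=not → no input occurs → does not occur.

No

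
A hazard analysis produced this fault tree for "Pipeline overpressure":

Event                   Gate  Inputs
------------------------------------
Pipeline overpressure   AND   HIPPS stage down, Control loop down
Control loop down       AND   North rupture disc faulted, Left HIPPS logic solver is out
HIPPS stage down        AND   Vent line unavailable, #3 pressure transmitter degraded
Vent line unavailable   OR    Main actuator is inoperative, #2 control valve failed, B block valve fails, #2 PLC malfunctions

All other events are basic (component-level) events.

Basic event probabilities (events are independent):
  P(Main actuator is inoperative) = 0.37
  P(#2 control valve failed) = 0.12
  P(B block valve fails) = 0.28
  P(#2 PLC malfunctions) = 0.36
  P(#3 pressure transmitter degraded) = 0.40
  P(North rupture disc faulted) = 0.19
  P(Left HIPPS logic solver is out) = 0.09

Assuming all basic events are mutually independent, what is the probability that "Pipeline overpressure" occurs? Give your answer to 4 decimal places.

0.0051

P(Vent line unavailable) [OR] = 1 − (1−0.37) × (1−0.12) × (1−0.28) × (1−0.36) = 0.744532
P(HIPPS stage down) [AND] = 0.744532 × 0.40 = 0.297813
P(Control loop down) [AND] = 0.19 × 0.09 = 0.017100
P(Pipeline overpressure) [AND] = 0.297813 × 0.017100 = 0.005093
Rounded to 4 decimal places: P(Pipeline overpressure) ≈ 0.0051.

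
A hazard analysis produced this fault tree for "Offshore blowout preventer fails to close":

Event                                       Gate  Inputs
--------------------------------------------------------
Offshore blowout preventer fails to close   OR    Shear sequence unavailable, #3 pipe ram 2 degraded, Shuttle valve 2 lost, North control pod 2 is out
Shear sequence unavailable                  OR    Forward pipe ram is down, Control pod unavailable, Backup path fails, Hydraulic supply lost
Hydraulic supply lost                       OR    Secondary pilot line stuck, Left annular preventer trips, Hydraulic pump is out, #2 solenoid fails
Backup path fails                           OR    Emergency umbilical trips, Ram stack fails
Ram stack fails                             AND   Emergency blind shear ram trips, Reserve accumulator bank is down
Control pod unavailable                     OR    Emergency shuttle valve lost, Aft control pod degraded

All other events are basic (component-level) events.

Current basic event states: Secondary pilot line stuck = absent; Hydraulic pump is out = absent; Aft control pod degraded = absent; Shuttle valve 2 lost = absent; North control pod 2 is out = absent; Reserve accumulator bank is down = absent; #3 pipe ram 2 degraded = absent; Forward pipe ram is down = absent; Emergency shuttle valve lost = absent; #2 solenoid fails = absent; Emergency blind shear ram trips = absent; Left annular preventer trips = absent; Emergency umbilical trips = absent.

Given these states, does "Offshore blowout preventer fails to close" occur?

Control pod unavailable [OR]: Emergency shuttle valve lost=not, Aft control pod degraded=not → no input occurs → does not occur.
Ram stack fails [AND]: Emergency blind shear ram trips=not, Reserve accumulator bank is down=not → not all inputs occur → does not occur.
Backup path fails [OR]: Emergency umbilical trips=not, Ram stack fails=not → no input occurs → does not occur.
Hydraulic supply lost [OR]: Secondary pilot line stuck=not, Left annular preventer trips=not, Hydraulic pump is out=not, #2 solenoid fails=not → no input occurs → does not occur.
Shear sequence unavailable [OR]: Forward pipe ram is down=not, Control pod unavailable=not, Backup path fails=not, Hydraulic supply lost=not → no input occurs → does not occur.
Offshore blowout preventer fails to close [OR]: Shear sequence unavailable=not, #3 pipe ram 2 degraded=not, Shuttle valve 2 lost=not, North control pod 2 is out=not → no input occurs → does not occur.

No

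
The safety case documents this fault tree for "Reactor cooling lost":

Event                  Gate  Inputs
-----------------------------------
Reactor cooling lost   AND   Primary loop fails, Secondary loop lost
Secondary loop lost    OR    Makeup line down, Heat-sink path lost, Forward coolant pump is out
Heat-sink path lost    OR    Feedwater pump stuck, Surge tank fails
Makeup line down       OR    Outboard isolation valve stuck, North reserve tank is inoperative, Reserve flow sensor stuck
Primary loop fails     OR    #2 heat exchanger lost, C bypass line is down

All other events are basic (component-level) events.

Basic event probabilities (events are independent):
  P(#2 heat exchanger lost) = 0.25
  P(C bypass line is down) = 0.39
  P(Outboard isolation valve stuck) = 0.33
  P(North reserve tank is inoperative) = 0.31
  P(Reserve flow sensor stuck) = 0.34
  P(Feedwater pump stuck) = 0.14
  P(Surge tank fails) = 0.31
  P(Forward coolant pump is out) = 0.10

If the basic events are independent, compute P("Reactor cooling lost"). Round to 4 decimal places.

P(Primary loop fails) [OR] = 1 − (1−0.25) × (1−0.39) = 0.542500
P(Makeup line down) [OR] = 1 − (1−0.33) × (1−0.31) × (1−0.34) = 0.694882
P(Heat-sink path lost) [OR] = 1 − (1−0.14) × (1−0.31) = 0.406600
P(Secondary loop lost) [OR] = 1 − (1−0.694882) × (1−0.406600) × (1−0.10) = 0.837049
P(Reactor cooling lost) [AND] = 0.542500 × 0.837049 = 0.454099
Rounded to 4 decimal places: P(Reactor cooling lost) ≈ 0.4541.

0.4541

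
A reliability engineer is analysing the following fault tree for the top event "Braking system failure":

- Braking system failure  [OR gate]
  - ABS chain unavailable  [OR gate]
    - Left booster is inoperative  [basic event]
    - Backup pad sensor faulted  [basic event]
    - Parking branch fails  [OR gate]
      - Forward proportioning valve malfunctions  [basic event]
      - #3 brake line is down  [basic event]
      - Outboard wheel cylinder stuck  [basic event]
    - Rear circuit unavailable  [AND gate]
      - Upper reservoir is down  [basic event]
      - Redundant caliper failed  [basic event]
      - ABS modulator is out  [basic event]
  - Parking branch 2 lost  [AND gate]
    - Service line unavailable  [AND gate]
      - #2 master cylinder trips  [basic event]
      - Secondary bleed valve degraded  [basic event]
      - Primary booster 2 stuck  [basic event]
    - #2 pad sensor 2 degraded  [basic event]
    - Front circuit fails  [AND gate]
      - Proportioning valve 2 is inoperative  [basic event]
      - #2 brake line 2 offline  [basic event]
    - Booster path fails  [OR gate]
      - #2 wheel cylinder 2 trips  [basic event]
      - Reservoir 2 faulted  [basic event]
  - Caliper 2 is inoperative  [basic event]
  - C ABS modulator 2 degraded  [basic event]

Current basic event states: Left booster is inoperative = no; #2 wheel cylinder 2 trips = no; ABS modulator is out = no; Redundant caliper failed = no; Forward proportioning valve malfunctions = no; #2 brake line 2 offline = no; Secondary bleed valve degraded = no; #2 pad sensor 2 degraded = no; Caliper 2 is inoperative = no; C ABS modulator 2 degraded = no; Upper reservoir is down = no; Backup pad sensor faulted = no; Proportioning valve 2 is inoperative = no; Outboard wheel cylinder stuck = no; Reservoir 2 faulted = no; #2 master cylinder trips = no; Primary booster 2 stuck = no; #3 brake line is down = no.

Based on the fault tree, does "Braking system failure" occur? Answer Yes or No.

No

Parking branch fails [OR]: Forward proportioning valve malfunctions=not, #3 brake line is down=not, Outboard wheel cylinder stuck=not → no input occurs → does not occur.
Rear circuit unavailable [AND]: Upper reservoir is down=not, Redundant caliper failed=not, ABS modulator is out=not → not all inputs occur → does not occur.
ABS chain unavailable [OR]: Left booster is inoperative=not, Backup pad sensor faulted=not, Parking branch fails=not, Rear circuit unavailable=not → no input occurs → does not occur.
Service line unavailable [AND]: #2 master cylinder trips=not, Secondary bleed valve degraded=not, Primary booster 2 stuck=not → not all inputs occur → does not occur.
Front circuit fails [AND]: Proportioning valve 2 is inoperative=not, #2 brake line 2 offline=not → not all inputs occur → does not occur.
Booster path fails [OR]: #2 wheel cylinder 2 trips=not, Reservoir 2 faulted=not → no input occurs → does not occur.
Parking branch 2 lost [AND]: Service line unavailable=not, #2 pad sensor 2 degraded=not, Front circuit fails=not, Booster path fails=not → not all inputs occur → does not occur.
Braking system failure [OR]: ABS chain unavailable=not, Parking branch 2 lost=not, Caliper 2 is inoperative=not, C ABS modulator 2 degraded=not → no input occurs → does not occur.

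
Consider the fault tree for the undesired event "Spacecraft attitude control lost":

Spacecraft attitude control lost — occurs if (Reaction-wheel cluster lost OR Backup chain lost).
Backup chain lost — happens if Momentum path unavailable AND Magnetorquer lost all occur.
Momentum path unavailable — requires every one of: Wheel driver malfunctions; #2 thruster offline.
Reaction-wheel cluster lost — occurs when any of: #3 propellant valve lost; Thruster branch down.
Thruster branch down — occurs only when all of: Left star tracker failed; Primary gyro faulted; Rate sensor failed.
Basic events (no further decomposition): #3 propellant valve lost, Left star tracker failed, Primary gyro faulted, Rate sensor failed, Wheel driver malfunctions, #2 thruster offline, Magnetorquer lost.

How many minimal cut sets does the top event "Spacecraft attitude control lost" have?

Thruster branch down [AND]: one cut set from each child combined → 1 × 1 × 1 = 1 cut set(s).
Reaction-wheel cluster lost [OR]: union of children's cut sets → 2 cut set(s).
Momentum path unavailable [AND]: one cut set from each child combined → 1 × 1 = 1 cut set(s).
Backup chain lost [AND]: one cut set from each child combined → 1 × 1 = 1 cut set(s).
Spacecraft attitude control lost [OR]: union of children's cut sets → 3 cut set(s).
Minimal cut sets: {#3 propellant valve lost}; {Left star tracker failed, Primary gyro faulted, Rate sensor failed}; {#2 thruster offline, Magnetorquer lost, Wheel driver malfunctions}.

3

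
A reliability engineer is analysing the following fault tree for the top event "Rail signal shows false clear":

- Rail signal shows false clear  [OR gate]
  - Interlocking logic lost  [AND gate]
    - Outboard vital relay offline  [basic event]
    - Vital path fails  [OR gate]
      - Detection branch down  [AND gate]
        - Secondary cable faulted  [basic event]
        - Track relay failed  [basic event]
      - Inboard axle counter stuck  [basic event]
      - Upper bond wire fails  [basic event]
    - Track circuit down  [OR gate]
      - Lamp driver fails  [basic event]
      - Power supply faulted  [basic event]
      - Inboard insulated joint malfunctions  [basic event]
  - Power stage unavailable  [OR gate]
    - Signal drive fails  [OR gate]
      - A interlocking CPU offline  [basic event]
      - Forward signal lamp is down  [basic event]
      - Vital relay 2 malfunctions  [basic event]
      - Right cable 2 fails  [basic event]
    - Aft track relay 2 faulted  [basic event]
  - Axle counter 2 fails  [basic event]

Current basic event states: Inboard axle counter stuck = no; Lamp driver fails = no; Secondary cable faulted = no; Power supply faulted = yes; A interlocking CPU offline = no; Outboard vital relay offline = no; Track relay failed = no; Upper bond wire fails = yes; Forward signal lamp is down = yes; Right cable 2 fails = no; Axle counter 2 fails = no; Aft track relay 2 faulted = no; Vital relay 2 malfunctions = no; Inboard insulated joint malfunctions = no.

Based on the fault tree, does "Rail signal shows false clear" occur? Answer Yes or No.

Detection branch down [AND]: Secondary cable faulted=not, Track relay failed=not → not all inputs occur → does not occur.
Vital path fails [OR]: Detection branch down=not, Inboard axle counter stuck=not, Upper bond wire fails=occurs → at least one input occurs → occurs.
Track circuit down [OR]: Lamp driver fails=not, Power supply faulted=occurs, Inboard insulated joint malfunctions=not → at least one input occurs → occurs.
Interlocking logic lost [AND]: Outboard vital relay offline=not, Vital path fails=occurs, Track circuit down=occurs → not all inputs occur → does not occur.
Signal drive fails [OR]: A interlocking CPU offline=not, Forward signal lamp is down=occurs, Vital relay 2 malfunctions=not, Right cable 2 fails=not → at least one input occurs → occurs.
Power stage unavailable [OR]: Signal drive fails=occurs, Aft track relay 2 faulted=not → at least one input occurs → occurs.
Rail signal shows false clear [OR]: Interlocking logic lost=not, Power stage unavailable=occurs, Axle counter 2 fails=not → at least one input occurs → occurs.

Yes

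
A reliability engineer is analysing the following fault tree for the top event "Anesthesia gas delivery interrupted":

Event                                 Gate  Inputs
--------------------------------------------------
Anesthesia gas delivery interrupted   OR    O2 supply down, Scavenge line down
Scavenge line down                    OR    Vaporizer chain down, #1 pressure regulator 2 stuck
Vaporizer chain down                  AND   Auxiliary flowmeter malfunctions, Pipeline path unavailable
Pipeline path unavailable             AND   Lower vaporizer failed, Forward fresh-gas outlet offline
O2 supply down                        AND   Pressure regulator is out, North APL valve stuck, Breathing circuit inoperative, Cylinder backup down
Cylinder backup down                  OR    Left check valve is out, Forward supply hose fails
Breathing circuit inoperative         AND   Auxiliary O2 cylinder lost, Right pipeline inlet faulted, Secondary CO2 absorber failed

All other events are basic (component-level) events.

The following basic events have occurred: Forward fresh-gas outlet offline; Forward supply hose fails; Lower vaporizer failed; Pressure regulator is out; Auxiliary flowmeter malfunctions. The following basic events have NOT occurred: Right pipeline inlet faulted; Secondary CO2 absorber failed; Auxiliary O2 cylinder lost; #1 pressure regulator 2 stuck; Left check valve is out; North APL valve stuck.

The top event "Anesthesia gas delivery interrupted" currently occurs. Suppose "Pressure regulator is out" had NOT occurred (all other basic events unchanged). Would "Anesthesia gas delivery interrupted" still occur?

Counterfactual: set "Pressure regulator is out" to not occurred.
Breathing circuit inoperative [AND]: Auxiliary O2 cylinder lost=not, Right pipeline inlet faulted=not, Secondary CO2 absorber failed=not → not all inputs occur → does not occur.
Cylinder backup down [OR]: Left check valve is out=not, Forward supply hose fails=occurs → at least one input occurs → occurs.
O2 supply down [AND]: Pressure regulator is out=not, North APL valve stuck=not, Breathing circuit inoperative=not, Cylinder backup down=occurs → not all inputs occur → does not occur.
Pipeline path unavailable [AND]: Lower vaporizer failed=occurs, Forward fresh-gas outlet offline=occurs → all inputs occur → occurs.
Vaporizer chain down [AND]: Auxiliary flowmeter malfunctions=occurs, Pipeline path unavailable=occurs → all inputs occur → occurs.
Scavenge line down [OR]: Vaporizer chain down=occurs, #1 pressure regulator 2 stuck=not → at least one input occurs → occurs.
Anesthesia gas delivery interrupted [OR]: O2 supply down=not, Scavenge line down=occurs → at least one input occurs → occurs.

Yes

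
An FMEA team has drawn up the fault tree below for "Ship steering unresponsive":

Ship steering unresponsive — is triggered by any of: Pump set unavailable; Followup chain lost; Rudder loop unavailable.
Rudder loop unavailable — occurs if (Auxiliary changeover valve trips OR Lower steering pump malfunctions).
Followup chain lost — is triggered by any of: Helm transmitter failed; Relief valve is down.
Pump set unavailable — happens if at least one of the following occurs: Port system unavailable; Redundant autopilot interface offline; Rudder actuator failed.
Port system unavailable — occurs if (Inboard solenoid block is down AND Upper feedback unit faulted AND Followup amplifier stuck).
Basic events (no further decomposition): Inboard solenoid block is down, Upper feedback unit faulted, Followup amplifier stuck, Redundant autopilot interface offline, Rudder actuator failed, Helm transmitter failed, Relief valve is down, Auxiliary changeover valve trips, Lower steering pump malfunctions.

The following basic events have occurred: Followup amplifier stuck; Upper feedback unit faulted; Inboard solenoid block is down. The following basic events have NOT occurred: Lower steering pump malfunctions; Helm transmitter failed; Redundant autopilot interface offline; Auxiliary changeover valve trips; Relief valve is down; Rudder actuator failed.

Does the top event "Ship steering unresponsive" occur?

Port system unavailable [AND]: Inboard solenoid block is down=occurs, Upper feedback unit faulted=occurs, Followup amplifier stuck=occurs → all inputs occur → occurs.
Pump set unavailable [OR]: Port system unavailable=occurs, Redundant autopilot interface offline=not, Rudder actuator failed=not → at least one input occurs → occurs.
Followup chain lost [OR]: Helm transmitter failed=not, Relief valve is down=not → no input occurs → does not occur.
Rudder loop unavailable [OR]: Auxiliary changeover valve trips=not, Lower steering pump malfunctions=not → no input occurs → does not occur.
Ship steering unresponsive [OR]: Pump set unavailable=occurs, Followup chain lost=not, Rudder loop unavailable=not → at least one input occurs → occurs.

Yes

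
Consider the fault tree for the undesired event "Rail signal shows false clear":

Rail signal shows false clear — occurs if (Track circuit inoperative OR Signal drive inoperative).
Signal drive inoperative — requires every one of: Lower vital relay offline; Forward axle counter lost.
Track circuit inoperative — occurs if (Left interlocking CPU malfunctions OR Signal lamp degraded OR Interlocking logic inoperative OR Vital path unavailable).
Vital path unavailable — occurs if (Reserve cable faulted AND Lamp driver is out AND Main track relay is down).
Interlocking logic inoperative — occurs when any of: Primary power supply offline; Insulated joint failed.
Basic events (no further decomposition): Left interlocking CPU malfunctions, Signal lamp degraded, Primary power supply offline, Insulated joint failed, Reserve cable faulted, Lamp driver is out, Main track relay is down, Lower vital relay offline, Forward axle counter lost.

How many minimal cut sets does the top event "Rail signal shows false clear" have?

Interlocking logic inoperative [OR]: union of children's cut sets → 2 cut set(s).
Vital path unavailable [AND]: one cut set from each child combined → 1 × 1 × 1 = 1 cut set(s).
Track circuit inoperative [OR]: union of children's cut sets → 5 cut set(s).
Signal drive inoperative [AND]: one cut set from each child combined → 1 × 1 = 1 cut set(s).
Rail signal shows false clear [OR]: union of children's cut sets → 6 cut set(s).
Minimal cut sets: {Left interlocking CPU malfunctions}; {Signal lamp degraded}; {Primary power supply offline}; {Insulated joint failed}; {Lamp driver is out, Main track relay is down, Reserve cable faulted}; {Forward axle counter lost, Lower vital relay offline}.

6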